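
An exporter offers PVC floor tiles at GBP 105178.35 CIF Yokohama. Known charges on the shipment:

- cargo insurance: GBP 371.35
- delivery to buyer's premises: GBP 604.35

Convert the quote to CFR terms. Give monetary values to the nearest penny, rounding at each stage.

Not relevant to the conversion: delivery — on the buyer under both terms; not part of either seller's price.
From CIF to CFR, the seller no longer bears: insurance.
CFR price = 105178.35 − 371.35 = 104807.00

CFR price: GBP 104807.00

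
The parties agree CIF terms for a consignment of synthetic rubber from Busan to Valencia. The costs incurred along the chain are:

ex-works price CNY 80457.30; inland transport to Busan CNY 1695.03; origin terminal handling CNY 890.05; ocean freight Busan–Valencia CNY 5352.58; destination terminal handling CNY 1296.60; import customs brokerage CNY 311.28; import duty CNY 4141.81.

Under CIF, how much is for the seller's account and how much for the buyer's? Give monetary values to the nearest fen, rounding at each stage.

Seller: CNY 88394.96; buyer: CNY 5749.69

CIF: the seller pays costs through ocean freight and marine insurance to the destination port.
Seller's account: goods 80457.30 + inland to port 1695.03 + origin terminal 890.05 + freight 5352.58 = 88394.96
Buyer's account: destination terminal 1296.60 + brokerage 311.28 + duty 4141.81 = 5749.69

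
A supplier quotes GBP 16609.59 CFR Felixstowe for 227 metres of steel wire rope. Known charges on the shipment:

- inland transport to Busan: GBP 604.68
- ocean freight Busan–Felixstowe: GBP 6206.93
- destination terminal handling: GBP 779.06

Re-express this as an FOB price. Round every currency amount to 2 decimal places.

Not relevant to the conversion: inland to port — on the seller under both CFR and FOB; already in the CFR price and stays in the FOB price. destination terminal — on the buyer under both terms; not part of either seller's price.
From CFR to FOB, the seller no longer bears: freight.
FOB price = 16609.59 − 6206.93 = 10402.66

FOB price: GBP 10402.66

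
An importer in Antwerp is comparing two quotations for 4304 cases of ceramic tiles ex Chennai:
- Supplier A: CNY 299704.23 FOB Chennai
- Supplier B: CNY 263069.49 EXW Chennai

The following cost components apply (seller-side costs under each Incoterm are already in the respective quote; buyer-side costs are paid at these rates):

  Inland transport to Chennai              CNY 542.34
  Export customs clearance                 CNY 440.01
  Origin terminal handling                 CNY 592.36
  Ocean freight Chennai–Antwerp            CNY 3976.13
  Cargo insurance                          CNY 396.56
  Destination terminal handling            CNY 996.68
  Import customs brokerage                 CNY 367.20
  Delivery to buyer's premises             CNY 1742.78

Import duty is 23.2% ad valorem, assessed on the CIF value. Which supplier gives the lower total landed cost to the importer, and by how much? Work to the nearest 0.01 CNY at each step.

Supplier A (FOB):
CIF value = FOB price + freight + insurance = 299704.23 + 3976.13 + 396.56 = 304076.92
Import duty = 304076.92 × 23.2% = 70545.85
Buyer bears (A): 3976.13 + 396.56 + 996.68 + 367.20 + 1742.78 = 7479.35
Landed cost (A) = invoice 299704.23 + 7479.35 + duty 70545.85 = 377729.43
Supplier B (EXW):
CIF value = EXW price + inland to port + export clearance + origin terminal + freight + insurance = 263069.49 + 542.34 + 440.01 + 592.36 + 3976.13 + 396.56 = 269016.89
Import duty = 269016.89 × 23.2% = 62411.92
Buyer bears (B): 542.34 + 440.01 + 592.36 + 3976.13 + 396.56 + 996.68 + 367.20 + 1742.78 = 9054.06
Landed cost (B) = invoice 263069.49 + 9054.06 + duty 62411.92 = 334535.47
Difference = |377729.43 − 334535.47| = 43193.96

Supplier B is cheaper by CNY 43193.96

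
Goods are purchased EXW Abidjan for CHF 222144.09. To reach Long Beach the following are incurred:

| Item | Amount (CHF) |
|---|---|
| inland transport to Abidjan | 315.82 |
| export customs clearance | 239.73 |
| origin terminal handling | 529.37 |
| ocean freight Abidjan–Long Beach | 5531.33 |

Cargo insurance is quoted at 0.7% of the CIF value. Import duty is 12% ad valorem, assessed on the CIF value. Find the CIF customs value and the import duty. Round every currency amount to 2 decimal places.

CIF value: CHF 230372.95; import duty: CHF 27644.75

Let C be the CIF value. C = EXW price + pre-shipment costs + freight + 0.7% × C
C − 0.7% × C = 222144.09 + 315.82 + 239.73 + 529.37 + 5531.33
0.993 × C = 228760.34
C = 228760.34 / 0.993 = 230372.95
Insurance premium = 0.7% × 230372.95 = 1612.61
Import duty = 230372.95 × 12% = 27644.75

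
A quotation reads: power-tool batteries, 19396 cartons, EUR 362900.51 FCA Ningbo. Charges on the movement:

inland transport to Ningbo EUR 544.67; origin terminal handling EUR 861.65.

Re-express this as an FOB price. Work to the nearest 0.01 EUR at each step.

Not relevant to the conversion: inland to port — on the seller under both FCA and FOB; already in the FCA price and stays in the FOB price.
From FCA to FOB, the seller additionally bears: origin terminal.
FOB price = 362900.51 + 861.65 = 363762.16

FOB price: EUR 363762.16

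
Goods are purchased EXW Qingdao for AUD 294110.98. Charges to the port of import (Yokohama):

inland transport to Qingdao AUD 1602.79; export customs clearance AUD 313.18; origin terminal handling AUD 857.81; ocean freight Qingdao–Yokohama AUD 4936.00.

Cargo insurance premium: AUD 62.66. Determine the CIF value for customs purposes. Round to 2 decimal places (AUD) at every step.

CIF value: AUD 301883.42

CIF = EXW price + pre-shipment costs + freight + insurance
CIF = 294110.98 + 1602.79 + 313.18 + 857.81 + 4936.00 + 62.66 = 301883.42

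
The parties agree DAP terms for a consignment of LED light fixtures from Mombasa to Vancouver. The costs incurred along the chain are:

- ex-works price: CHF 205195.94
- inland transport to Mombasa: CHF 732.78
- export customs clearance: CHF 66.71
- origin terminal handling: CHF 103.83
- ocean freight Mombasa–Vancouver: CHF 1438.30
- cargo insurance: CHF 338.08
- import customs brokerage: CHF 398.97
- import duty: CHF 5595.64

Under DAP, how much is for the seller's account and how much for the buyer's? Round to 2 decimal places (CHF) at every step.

Seller: CHF 207875.64; buyer: CHF 5994.61

DAP: the seller bears all costs to the named destination except import duty and clearance.
Seller's account: goods 205195.94 + inland to port 732.78 + export clearance 66.71 + origin terminal 103.83 + freight 1438.30 + insurance 338.08 = 207875.64
Buyer's account: brokerage 398.97 + duty 5595.64 = 5994.61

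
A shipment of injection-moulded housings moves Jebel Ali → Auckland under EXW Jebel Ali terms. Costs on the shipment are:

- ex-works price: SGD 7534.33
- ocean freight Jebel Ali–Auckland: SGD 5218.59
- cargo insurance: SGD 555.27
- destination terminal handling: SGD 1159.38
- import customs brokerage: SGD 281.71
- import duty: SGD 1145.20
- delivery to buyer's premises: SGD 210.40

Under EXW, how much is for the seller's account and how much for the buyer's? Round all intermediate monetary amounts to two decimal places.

EXW: the seller makes goods available at their premises; the buyer bears all onward costs.
Seller's account: goods 7534.33 = 7534.33
Buyer's account: freight 5218.59 + insurance 555.27 + destination terminal 1159.38 + brokerage 281.71 + duty 1145.20 + delivery 210.40 = 8570.55

Seller: SGD 7534.33; buyer: SGD 8570.55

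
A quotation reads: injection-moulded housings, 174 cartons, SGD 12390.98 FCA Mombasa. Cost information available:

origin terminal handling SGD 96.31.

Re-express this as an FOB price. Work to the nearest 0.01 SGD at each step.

From FCA to FOB, the seller additionally bears: origin terminal.
FOB price = 12390.98 + 96.31 = 12487.29

FOB price: SGD 12487.29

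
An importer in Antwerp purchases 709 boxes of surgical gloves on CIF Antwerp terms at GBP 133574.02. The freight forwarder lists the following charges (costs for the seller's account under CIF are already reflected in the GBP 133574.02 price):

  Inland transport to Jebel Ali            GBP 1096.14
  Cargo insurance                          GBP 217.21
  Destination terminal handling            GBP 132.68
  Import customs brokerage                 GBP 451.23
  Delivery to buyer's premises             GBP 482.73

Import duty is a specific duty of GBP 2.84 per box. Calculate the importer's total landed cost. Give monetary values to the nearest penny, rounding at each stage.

Total landed cost: GBP 136654.22

CIF: the seller pays costs through ocean freight and marine insurance to the destination port.
Already in the invoice (seller's account under CIF): inland to port, insurance — exclude.
The CIF price already equals the CIF value: 133574.02
Import duty = 709 × 2.84 = 2013.56
Buyer bears: destination terminal 132.68 + brokerage 451.23 + delivery 482.73 + duty 2013.56 = 3080.20
Landed cost = invoice 133574.02 + 3080.20 = 136654.22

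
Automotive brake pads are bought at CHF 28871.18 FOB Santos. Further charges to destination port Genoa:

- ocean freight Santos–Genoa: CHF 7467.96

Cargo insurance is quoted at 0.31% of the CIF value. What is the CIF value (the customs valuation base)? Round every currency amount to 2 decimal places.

CIF value: CHF 36452.14

Let C be the CIF value. C = FOB price + freight + 0.31% × C
C − 0.31% × C = 28871.18 + 7467.96
0.9969 × C = 36339.14
C = 36339.14 / 0.9969 = 36452.14
Insurance premium = 0.31% × 36452.14 = 113.00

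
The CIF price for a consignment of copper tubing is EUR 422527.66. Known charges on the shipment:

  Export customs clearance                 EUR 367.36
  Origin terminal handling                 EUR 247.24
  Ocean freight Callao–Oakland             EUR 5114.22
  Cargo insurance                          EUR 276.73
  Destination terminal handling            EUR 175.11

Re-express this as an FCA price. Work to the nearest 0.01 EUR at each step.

Not relevant to the conversion: export clearance — on the seller under both CIF and FCA; already in the CIF price and stays in the FCA price. destination terminal — on the buyer under both terms; not part of either seller's price.
From CIF to FCA, the seller no longer bears: origin terminal, freight, insurance.
FCA price = 422527.66 − 247.24 − 5114.22 − 276.73 = 416889.47

FCA price: EUR 416889.47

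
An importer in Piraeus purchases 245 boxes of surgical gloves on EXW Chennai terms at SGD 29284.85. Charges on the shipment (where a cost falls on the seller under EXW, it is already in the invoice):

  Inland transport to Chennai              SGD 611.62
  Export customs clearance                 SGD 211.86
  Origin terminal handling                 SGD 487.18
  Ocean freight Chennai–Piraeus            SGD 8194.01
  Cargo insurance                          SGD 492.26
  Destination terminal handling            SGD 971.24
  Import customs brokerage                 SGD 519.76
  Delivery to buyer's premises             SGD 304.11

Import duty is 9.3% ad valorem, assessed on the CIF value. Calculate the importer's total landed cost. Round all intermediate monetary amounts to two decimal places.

Total landed cost: SGD 44730.10

EXW: the seller makes goods available at their premises; the buyer bears all onward costs.
CIF value = EXW price + inland to port + export clearance + origin terminal + freight + insurance = 29284.85 + 611.62 + 211.86 + 487.18 + 8194.01 + 492.26 = 39281.78
Import duty = 39281.78 × 9.3% = 3653.21
Buyer bears: inland to port 611.62 + export clearance 211.86 + origin terminal 487.18 + freight 8194.01 + insurance 492.26 + destination terminal 971.24 + brokerage 519.76 + delivery 304.11 + duty 3653.21 = 15445.25
Landed cost = invoice 29284.85 + 15445.25 = 44730.10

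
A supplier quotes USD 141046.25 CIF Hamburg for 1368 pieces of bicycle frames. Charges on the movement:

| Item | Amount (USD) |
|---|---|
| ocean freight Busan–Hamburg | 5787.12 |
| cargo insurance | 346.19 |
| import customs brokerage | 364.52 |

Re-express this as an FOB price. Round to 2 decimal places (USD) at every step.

FOB price: USD 134912.94

Not relevant to the conversion: brokerage — on the buyer under both terms; not part of either seller's price.
From CIF to FOB, the seller no longer bears: freight, insurance.
FOB price = 141046.25 − 5787.12 − 346.19 = 134912.94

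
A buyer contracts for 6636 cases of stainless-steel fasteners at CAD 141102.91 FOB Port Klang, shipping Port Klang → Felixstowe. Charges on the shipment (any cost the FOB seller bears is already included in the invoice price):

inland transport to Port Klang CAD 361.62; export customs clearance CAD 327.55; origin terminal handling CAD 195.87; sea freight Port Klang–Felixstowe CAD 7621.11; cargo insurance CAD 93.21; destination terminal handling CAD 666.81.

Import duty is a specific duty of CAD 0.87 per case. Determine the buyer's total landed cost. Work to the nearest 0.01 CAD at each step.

Total landed cost: CAD 155257.36

FOB: the seller bears costs until goods are on board at the origin port; the buyer bears freight, insurance and all costs thereafter.
Already in the invoice (seller's account under FOB): inland to port, export clearance, origin terminal — exclude.
CIF value = FOB price + freight + insurance = 141102.91 + 7621.11 + 93.21 = 148817.23
Import duty = 6636 × 0.87 = 5773.32
Buyer bears: freight 7621.11 + insurance 93.21 + destination terminal 666.81 + duty 5773.32 = 14154.45
Landed cost = invoice 141102.91 + 14154.45 = 155257.36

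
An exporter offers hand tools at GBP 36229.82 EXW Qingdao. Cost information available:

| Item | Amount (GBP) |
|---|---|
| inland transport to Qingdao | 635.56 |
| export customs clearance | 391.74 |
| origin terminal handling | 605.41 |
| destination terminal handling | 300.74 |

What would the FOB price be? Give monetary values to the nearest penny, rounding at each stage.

Not relevant to the conversion: destination terminal — on the buyer under both terms; not part of either seller's price.
From EXW to FOB, the seller additionally bears: inland to port, export clearance, origin terminal.
FOB price = 36229.82 + 635.56 + 391.74 + 605.41 = 37862.53

FOB price: GBP 37862.53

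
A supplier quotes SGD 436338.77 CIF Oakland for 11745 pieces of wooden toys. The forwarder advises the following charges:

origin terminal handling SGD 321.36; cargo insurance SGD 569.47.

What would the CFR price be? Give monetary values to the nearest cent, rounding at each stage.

CFR price: SGD 435769.30

Not relevant to the conversion: origin terminal — on the seller under both CIF and CFR; already in the CIF price and stays in the CFR price.
From CIF to CFR, the seller no longer bears: insurance.
CFR price = 436338.77 − 569.47 = 435769.30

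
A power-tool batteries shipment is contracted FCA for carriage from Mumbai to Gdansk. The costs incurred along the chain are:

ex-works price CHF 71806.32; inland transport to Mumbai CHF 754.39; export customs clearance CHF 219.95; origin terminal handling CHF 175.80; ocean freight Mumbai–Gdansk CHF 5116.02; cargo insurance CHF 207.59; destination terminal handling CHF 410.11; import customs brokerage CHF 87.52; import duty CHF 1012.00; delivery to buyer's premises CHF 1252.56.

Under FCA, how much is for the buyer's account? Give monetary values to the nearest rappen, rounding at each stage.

FCA: the seller delivers export-cleared goods to the carrier; the buyer bears costs from that point.
Seller's account: goods 71806.32 + inland to port 754.39 + export clearance 219.95 = 72780.66
Buyer's account: origin terminal 175.80 + freight 5116.02 + insurance 207.59 + destination terminal 410.11 + brokerage 87.52 + duty 1012.00 + delivery 1252.56 = 8261.60

Buyer's account: CHF 8261.60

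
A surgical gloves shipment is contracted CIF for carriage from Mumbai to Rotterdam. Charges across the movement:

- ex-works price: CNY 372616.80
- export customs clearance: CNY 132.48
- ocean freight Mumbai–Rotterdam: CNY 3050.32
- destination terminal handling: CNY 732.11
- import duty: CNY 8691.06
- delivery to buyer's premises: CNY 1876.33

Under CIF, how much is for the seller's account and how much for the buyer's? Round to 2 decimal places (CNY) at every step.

CIF: the seller pays costs through ocean freight and marine insurance to the destination port.
Seller's account: goods 372616.80 + export clearance 132.48 + freight 3050.32 = 375799.60
Buyer's account: destination terminal 732.11 + duty 8691.06 + delivery 1876.33 = 11299.50

Seller: CNY 375799.60; buyer: CNY 11299.50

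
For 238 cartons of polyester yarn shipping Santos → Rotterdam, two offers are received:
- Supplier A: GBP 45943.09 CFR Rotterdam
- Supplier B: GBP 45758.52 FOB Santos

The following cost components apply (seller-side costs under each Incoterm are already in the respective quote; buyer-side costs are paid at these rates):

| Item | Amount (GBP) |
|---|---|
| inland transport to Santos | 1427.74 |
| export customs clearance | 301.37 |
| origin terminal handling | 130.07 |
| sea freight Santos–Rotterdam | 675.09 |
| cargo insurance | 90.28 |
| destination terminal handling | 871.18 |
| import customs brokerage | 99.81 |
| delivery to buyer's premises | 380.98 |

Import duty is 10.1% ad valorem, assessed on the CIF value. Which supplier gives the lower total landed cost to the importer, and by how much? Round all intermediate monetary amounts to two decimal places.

Supplier A is cheaper by GBP 540.06

Supplier A (CFR):
CIF value = CFR price + insurance = 45943.09 + 90.28 = 46033.37
Import duty = 46033.37 × 10.1% = 4649.37
Buyer bears (A): 90.28 + 871.18 + 99.81 + 380.98 = 1442.25
Landed cost (A) = invoice 45943.09 + 1442.25 + duty 4649.37 = 52034.71
Supplier B (FOB):
CIF value = FOB price + freight + insurance = 45758.52 + 675.09 + 90.28 = 46523.89
Import duty = 46523.89 × 10.1% = 4698.91
Buyer bears (B): 675.09 + 90.28 + 871.18 + 99.81 + 380.98 = 2117.34
Landed cost (B) = invoice 45758.52 + 2117.34 + duty 4698.91 = 52574.77
Difference = |52034.71 − 52574.77| = 540.06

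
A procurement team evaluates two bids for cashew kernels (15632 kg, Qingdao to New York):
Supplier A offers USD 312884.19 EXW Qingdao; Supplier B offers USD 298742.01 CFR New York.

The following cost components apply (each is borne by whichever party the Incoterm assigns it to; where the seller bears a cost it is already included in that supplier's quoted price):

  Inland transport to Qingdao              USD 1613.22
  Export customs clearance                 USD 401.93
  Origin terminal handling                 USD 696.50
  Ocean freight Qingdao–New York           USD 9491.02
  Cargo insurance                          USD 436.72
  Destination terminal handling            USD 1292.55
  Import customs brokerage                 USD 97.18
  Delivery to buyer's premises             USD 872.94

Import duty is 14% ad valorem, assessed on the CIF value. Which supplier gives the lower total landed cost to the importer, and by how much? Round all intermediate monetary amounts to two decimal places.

Supplier A (EXW):
CIF value = EXW price + inland to port + export clearance + origin terminal + freight + insurance = 312884.19 + 1613.22 + 401.93 + 696.50 + 9491.02 + 436.72 = 325523.58
Import duty = 325523.58 × 14% = 45573.30
Buyer bears (A): 1613.22 + 401.93 + 696.50 + 9491.02 + 436.72 + 1292.55 + 97.18 + 872.94 = 14902.06
Landed cost (A) = invoice 312884.19 + 14902.06 + duty 45573.30 = 373359.55
Supplier B (CFR):
CIF value = CFR price + insurance = 298742.01 + 436.72 = 299178.73
Import duty = 299178.73 × 14% = 41885.02
Buyer bears (B): 436.72 + 1292.55 + 97.18 + 872.94 = 2699.39
Landed cost (B) = invoice 298742.01 + 2699.39 + duty 41885.02 = 343326.42
Difference = |373359.55 − 343326.42| = 30033.13

Supplier B is cheaper by USD 30033.13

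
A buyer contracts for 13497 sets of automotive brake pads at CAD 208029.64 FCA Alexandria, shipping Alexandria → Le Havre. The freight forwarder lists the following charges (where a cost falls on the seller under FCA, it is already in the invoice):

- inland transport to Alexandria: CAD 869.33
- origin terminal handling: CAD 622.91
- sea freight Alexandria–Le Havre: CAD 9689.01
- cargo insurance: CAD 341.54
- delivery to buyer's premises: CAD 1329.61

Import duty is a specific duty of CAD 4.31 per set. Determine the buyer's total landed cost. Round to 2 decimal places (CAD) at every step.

FCA: the seller delivers export-cleared goods to the carrier; the buyer bears costs from that point.
Already in the invoice (seller's account under FCA): inland to port — exclude.
CIF value = FCA price + origin terminal + freight + insurance = 208029.64 + 622.91 + 9689.01 + 341.54 = 218683.10
Import duty = 13497 × 4.31 = 58172.07
Buyer bears: origin terminal 622.91 + freight 9689.01 + insurance 341.54 + delivery 1329.61 + duty 58172.07 = 70155.14
Landed cost = invoice 208029.64 + 70155.14 = 278184.78

Total landed cost: CAD 278184.78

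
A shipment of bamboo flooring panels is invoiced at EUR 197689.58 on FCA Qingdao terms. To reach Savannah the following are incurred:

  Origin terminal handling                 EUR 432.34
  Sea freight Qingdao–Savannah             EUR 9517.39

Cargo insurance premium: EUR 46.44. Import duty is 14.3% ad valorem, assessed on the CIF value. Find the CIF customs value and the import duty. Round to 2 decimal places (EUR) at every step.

CIF value: EUR 207685.75; import duty: EUR 29699.06

CIF = FCA price + pre-shipment costs + freight + insurance
CIF = 197689.58 + 432.34 + 9517.39 + 46.44 = 207685.75
Import duty = 207685.75 × 14.3% = 29699.06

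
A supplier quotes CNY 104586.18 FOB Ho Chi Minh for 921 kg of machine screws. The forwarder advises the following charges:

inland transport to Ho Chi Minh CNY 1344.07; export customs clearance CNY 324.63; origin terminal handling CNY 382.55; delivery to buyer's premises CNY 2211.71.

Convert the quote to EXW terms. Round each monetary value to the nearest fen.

EXW price: CNY 102534.93

Not relevant to the conversion: delivery — on the buyer under both terms; not part of either seller's price.
From FOB to EXW, the seller no longer bears: inland to port, export clearance, origin terminal.
EXW price = 104586.18 − 1344.07 − 324.63 − 382.55 = 102534.93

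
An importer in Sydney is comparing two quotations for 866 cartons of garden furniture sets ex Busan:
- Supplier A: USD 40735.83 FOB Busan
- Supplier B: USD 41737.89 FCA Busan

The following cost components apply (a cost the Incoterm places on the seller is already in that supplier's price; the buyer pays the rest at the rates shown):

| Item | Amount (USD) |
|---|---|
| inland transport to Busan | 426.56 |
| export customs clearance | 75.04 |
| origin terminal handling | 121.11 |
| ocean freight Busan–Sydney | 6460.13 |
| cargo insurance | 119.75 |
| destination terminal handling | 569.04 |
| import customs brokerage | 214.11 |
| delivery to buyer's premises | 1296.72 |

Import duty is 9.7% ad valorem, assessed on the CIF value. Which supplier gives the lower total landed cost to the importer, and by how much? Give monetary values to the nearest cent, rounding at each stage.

Supplier A (FOB):
CIF value = FOB price + freight + insurance = 40735.83 + 6460.13 + 119.75 = 47315.71
Import duty = 47315.71 × 9.7% = 4589.62
Buyer bears (A): 6460.13 + 119.75 + 569.04 + 214.11 + 1296.72 = 8659.75
Landed cost (A) = invoice 40735.83 + 8659.75 + duty 4589.62 = 53985.20
Supplier B (FCA):
CIF value = FCA price + origin terminal + freight + insurance = 41737.89 + 121.11 + 6460.13 + 119.75 = 48438.88
Import duty = 48438.88 × 9.7% = 4698.57
Buyer bears (B): 121.11 + 6460.13 + 119.75 + 569.04 + 214.11 + 1296.72 = 8780.86
Landed cost (B) = invoice 41737.89 + 8780.86 + duty 4698.57 = 55217.32
Difference = |53985.20 − 55217.32| = 1232.12

Supplier A is cheaper by USD 1232.12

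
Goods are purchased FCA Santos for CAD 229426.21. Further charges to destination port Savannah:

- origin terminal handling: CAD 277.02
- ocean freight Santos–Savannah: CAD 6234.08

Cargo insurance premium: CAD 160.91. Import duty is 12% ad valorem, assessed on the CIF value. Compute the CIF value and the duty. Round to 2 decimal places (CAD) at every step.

CIF = FCA price + pre-shipment costs + freight + insurance
CIF = 229426.21 + 277.02 + 6234.08 + 160.91 = 236098.22
Import duty = 236098.22 × 12% = 28331.79

CIF value: CAD 236098.22; import duty: CAD 28331.79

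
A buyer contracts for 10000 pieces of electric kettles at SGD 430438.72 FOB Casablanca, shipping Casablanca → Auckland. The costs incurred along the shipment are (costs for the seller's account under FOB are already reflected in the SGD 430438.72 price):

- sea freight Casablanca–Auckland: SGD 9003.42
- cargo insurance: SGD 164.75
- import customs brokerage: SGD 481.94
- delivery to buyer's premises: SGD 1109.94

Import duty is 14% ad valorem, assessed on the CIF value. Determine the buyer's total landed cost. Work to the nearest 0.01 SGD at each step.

FOB: the seller bears costs until goods are on board at the origin port; the buyer bears freight, insurance and all costs thereafter.
CIF value = FOB price + freight + insurance = 430438.72 + 9003.42 + 164.75 = 439606.89
Import duty = 439606.89 × 14% = 61544.96
Buyer bears: freight 9003.42 + insurance 164.75 + brokerage 481.94 + delivery 1109.94 + duty 61544.96 = 72305.01
Landed cost = invoice 430438.72 + 72305.01 = 502743.73

Total landed cost: SGD 502743.73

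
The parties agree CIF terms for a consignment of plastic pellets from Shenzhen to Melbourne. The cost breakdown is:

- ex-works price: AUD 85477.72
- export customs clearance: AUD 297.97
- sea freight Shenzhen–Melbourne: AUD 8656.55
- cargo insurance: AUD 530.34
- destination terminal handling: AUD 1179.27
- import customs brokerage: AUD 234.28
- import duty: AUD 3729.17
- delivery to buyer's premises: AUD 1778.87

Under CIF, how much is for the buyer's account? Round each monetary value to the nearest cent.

Buyer's account: AUD 6921.59

CIF: the seller pays costs through ocean freight and marine insurance to the destination port.
Seller's account: goods 85477.72 + export clearance 297.97 + freight 8656.55 + insurance 530.34 = 94962.58
Buyer's account: destination terminal 1179.27 + brokerage 234.28 + duty 3729.17 + delivery 1778.87 = 6921.59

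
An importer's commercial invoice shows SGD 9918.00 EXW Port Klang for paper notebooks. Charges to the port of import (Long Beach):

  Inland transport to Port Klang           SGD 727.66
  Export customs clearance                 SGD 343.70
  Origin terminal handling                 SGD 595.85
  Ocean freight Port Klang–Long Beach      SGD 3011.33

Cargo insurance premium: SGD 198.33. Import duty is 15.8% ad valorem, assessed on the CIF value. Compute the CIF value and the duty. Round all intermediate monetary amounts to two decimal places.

CIF value: SGD 14794.87; import duty: SGD 2337.59

CIF = EXW price + pre-shipment costs + freight + insurance
CIF = 9918.00 + 727.66 + 343.70 + 595.85 + 3011.33 + 198.33 = 14794.87
Import duty = 14794.87 × 15.8% = 2337.59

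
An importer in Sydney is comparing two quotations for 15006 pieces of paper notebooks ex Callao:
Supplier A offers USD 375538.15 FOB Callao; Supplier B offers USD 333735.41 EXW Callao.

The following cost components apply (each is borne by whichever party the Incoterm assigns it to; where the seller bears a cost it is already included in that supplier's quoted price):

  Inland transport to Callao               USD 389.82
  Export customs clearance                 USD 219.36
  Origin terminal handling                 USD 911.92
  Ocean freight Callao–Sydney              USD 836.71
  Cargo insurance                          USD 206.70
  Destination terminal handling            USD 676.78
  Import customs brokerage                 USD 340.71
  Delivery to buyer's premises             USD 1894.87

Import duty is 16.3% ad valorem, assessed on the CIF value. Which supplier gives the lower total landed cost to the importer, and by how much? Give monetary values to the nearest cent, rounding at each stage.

Supplier A (FOB):
CIF value = FOB price + freight + insurance = 375538.15 + 836.71 + 206.70 = 376581.56
Import duty = 376581.56 × 16.3% = 61382.79
Buyer bears (A): 836.71 + 206.70 + 676.78 + 340.71 + 1894.87 = 3955.77
Landed cost (A) = invoice 375538.15 + 3955.77 + duty 61382.79 = 440876.71
Supplier B (EXW):
CIF value = EXW price + inland to port + export clearance + origin terminal + freight + insurance = 333735.41 + 389.82 + 219.36 + 911.92 + 836.71 + 206.70 = 336299.92
Import duty = 336299.92 × 16.3% = 54816.89
Buyer bears (B): 389.82 + 219.36 + 911.92 + 836.71 + 206.70 + 676.78 + 340.71 + 1894.87 = 5476.87
Landed cost (B) = invoice 333735.41 + 5476.87 + duty 54816.89 = 394029.17
Difference = |440876.71 − 394029.17| = 46847.54

Supplier B is cheaper by USD 46847.54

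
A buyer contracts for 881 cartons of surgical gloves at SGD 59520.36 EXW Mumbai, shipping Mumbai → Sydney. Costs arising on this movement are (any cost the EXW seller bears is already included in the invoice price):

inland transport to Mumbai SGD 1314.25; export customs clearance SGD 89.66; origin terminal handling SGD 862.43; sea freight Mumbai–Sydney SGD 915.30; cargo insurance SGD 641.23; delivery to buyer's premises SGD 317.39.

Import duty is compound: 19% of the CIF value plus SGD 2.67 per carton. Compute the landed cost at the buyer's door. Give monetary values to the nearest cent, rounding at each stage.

EXW: the seller makes goods available at their premises; the buyer bears all onward costs.
CIF value = EXW price + inland to port + export clearance + origin terminal + freight + insurance = 59520.36 + 1314.25 + 89.66 + 862.43 + 915.30 + 641.23 = 63343.23
Ad valorem component: 63343.23 × 19% = 12035.21
Specific component: 881 × 2.67 = 2352.27
Import duty = 12035.21 + 2352.27 = 14387.48
Buyer bears: inland to port 1314.25 + export clearance 89.66 + origin terminal 862.43 + freight 915.30 + insurance 641.23 + delivery 317.39 + duty 14387.48 = 18527.74
Landed cost = invoice 59520.36 + 18527.74 = 78048.10

Total landed cost: SGD 78048.10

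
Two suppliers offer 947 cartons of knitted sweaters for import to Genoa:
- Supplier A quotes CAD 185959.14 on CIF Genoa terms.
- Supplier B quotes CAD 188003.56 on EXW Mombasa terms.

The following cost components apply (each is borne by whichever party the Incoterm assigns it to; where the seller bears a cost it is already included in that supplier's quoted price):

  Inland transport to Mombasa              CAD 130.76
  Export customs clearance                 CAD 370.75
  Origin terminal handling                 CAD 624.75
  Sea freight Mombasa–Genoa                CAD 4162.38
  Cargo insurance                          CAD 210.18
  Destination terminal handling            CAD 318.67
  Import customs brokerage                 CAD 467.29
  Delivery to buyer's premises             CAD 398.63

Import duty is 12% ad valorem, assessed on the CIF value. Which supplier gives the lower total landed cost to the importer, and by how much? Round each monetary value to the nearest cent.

Supplier A (CIF):
The CIF price already equals the CIF value: 185959.14
Import duty = 185959.14 × 12% = 22315.10
Buyer bears (A): 318.67 + 467.29 + 398.63 = 1184.59
Landed cost (A) = invoice 185959.14 + 1184.59 + duty 22315.10 = 209458.83
Supplier B (EXW):
CIF value = EXW price + inland to port + export clearance + origin terminal + freight + insurance = 188003.56 + 130.76 + 370.75 + 624.75 + 4162.38 + 210.18 = 193502.38
Import duty = 193502.38 × 12% = 23220.29
Buyer bears (B): 130.76 + 370.75 + 624.75 + 4162.38 + 210.18 + 318.67 + 467.29 + 398.63 = 6683.41
Landed cost (B) = invoice 188003.56 + 6683.41 + duty 23220.29 = 217907.26
Difference = |209458.83 − 217907.26| = 8448.43

Supplier A is cheaper by CAD 8448.43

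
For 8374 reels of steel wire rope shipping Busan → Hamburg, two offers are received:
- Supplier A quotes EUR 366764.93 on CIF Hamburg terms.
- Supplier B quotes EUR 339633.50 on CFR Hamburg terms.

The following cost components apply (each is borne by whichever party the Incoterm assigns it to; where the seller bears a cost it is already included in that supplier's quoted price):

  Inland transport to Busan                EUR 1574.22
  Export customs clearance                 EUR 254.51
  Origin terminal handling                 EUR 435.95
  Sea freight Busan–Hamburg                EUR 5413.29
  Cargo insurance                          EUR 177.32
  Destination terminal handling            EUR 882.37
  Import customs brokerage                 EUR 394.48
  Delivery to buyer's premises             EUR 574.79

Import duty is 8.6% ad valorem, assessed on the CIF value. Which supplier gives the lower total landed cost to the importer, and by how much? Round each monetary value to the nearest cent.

Supplier A (CIF):
The CIF price already equals the CIF value: 366764.93
Import duty = 366764.93 × 8.6% = 31541.78
Buyer bears (A): 882.37 + 394.48 + 574.79 = 1851.64
Landed cost (A) = invoice 366764.93 + 1851.64 + duty 31541.78 = 400158.35
Supplier B (CFR):
CIF value = CFR price + insurance = 339633.50 + 177.32 = 339810.82
Import duty = 339810.82 × 8.6% = 29223.73
Buyer bears (B): 177.32 + 882.37 + 394.48 + 574.79 = 2028.96
Landed cost (B) = invoice 339633.50 + 2028.96 + duty 29223.73 = 370886.19
Difference = |400158.35 − 370886.19| = 29272.16

Supplier B is cheaper by EUR 29272.16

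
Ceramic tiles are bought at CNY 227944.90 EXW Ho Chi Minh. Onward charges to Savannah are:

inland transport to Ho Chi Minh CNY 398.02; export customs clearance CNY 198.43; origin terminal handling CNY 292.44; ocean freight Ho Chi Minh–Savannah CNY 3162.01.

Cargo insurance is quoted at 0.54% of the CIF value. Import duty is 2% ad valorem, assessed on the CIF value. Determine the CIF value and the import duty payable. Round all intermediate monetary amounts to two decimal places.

Let C be the CIF value. C = EXW price + pre-shipment costs + freight + 0.54% × C
C − 0.54% × C = 227944.90 + 398.02 + 198.43 + 292.44 + 3162.01
0.9946 × C = 231995.80
C = 231995.80 / 0.9946 = 233255.38
Insurance premium = 0.54% × 233255.38 = 1259.58
Import duty = 233255.38 × 2% = 4665.11

CIF value: CNY 233255.38; import duty: CNY 4665.11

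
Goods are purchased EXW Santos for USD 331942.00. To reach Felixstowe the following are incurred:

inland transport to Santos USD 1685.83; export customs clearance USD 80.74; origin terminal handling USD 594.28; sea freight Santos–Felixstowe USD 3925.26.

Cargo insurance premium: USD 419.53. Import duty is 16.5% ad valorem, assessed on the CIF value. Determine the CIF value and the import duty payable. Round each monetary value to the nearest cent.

CIF = EXW price + pre-shipment costs + freight + insurance
CIF = 331942.00 + 1685.83 + 80.74 + 594.28 + 3925.26 + 419.53 = 338647.64
Import duty = 338647.64 × 16.5% = 55876.86

CIF value: USD 338647.64; import duty: USD 55876.86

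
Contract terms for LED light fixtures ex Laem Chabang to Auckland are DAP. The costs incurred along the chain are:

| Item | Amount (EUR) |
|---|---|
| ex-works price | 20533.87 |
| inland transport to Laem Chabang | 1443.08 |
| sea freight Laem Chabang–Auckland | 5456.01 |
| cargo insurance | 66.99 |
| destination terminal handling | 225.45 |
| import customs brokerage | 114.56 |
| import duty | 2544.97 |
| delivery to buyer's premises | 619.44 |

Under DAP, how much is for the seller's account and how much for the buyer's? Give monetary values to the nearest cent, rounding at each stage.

Seller: EUR 28344.84; buyer: EUR 2659.53

DAP: the seller bears all costs to the named destination except import duty and clearance.
Seller's account: goods 20533.87 + inland to port 1443.08 + freight 5456.01 + insurance 66.99 + destination terminal 225.45 + delivery 619.44 = 28344.84
Buyer's account: brokerage 114.56 + duty 2544.97 = 2659.53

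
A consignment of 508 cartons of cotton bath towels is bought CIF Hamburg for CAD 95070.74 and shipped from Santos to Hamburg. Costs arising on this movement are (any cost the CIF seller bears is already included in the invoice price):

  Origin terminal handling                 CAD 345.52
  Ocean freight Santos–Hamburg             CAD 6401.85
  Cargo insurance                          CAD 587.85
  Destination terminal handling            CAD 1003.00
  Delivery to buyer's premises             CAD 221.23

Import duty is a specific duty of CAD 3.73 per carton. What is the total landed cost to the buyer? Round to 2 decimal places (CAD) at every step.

CIF: the seller pays costs through ocean freight and marine insurance to the destination port.
Already in the invoice (seller's account under CIF): origin terminal, freight, insurance — exclude.
The CIF price already equals the CIF value: 95070.74
Import duty = 508 × 3.73 = 1894.84
Buyer bears: destination terminal 1003.00 + delivery 221.23 + duty 1894.84 = 3119.07
Landed cost = invoice 95070.74 + 3119.07 = 98189.81

Total landed cost: CAD 98189.81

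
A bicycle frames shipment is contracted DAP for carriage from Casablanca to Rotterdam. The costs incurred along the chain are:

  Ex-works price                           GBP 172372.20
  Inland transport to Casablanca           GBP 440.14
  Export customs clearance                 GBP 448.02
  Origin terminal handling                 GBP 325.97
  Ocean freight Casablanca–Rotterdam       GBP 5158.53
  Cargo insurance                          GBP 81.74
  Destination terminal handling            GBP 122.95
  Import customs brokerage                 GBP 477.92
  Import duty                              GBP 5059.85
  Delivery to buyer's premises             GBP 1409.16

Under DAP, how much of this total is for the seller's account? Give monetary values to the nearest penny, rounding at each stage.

Seller's account: GBP 180358.71

DAP: the seller bears all costs to the named destination except import duty and clearance.
Seller's account: goods 172372.20 + inland to port 440.14 + export clearance 448.02 + origin terminal 325.97 + freight 5158.53 + insurance 81.74 + destination terminal 122.95 + delivery 1409.16 = 180358.71
Buyer's account: brokerage 477.92 + duty 5059.85 = 5537.77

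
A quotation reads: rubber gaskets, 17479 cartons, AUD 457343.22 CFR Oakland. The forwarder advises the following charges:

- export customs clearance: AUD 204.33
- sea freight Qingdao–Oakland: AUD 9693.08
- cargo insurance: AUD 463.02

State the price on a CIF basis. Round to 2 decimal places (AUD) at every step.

Not relevant to the conversion: export clearance, freight — on the seller under both CFR and CIF; already in the CFR price and stays in the CIF price.
From CFR to CIF, the seller additionally bears: insurance.
CIF price = 457343.22 + 463.02 = 457806.24

CIF price: AUD 457806.24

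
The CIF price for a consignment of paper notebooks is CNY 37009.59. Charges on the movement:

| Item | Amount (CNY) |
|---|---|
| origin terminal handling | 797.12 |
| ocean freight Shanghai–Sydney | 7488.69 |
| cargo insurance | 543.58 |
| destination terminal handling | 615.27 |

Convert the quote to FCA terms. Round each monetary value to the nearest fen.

Not relevant to the conversion: destination terminal — on the buyer under both terms; not part of either seller's price.
From CIF to FCA, the seller no longer bears: origin terminal, freight, insurance.
FCA price = 37009.59 − 797.12 − 7488.69 − 543.58 = 28180.20

FCA price: CNY 28180.20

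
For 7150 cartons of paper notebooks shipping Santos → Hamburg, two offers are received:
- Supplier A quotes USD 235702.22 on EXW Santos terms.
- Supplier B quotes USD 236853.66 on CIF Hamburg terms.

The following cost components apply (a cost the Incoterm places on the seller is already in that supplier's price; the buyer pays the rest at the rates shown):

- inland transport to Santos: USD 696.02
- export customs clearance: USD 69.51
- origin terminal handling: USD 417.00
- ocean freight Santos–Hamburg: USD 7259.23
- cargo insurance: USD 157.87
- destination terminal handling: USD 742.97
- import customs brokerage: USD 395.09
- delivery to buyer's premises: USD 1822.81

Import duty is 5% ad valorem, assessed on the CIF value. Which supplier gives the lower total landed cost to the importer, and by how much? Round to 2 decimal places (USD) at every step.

Supplier B is cheaper by USD 7820.60

Supplier A (EXW):
CIF value = EXW price + inland to port + export clearance + origin terminal + freight + insurance = 235702.22 + 696.02 + 69.51 + 417.00 + 7259.23 + 157.87 = 244301.85
Import duty = 244301.85 × 5% = 12215.09
Buyer bears (A): 696.02 + 69.51 + 417.00 + 7259.23 + 157.87 + 742.97 + 395.09 + 1822.81 = 11560.50
Landed cost (A) = invoice 235702.22 + 11560.50 + duty 12215.09 = 259477.81
Supplier B (CIF):
The CIF price already equals the CIF value: 236853.66
Import duty = 236853.66 × 5% = 11842.68
Buyer bears (B): 742.97 + 395.09 + 1822.81 = 2960.87
Landed cost (B) = invoice 236853.66 + 2960.87 + duty 11842.68 = 251657.21
Difference = |259477.81 − 251657.21| = 7820.60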